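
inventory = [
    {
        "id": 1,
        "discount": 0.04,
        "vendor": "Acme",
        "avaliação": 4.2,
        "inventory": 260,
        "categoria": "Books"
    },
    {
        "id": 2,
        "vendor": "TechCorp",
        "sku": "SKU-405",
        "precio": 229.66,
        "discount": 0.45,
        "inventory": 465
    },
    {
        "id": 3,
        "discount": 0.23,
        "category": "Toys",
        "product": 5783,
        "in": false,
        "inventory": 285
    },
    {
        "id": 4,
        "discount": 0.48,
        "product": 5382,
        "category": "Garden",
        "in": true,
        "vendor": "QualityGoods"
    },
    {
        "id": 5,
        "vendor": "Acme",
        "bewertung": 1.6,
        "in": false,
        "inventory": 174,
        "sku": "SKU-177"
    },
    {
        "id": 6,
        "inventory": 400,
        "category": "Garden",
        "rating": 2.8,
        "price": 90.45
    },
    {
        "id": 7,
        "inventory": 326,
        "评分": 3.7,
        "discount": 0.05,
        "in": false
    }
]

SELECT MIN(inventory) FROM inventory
174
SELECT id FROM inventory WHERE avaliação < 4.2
[]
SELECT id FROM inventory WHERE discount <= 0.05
[1, 7]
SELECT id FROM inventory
[1, 2, 3, 4, 5, 6, 7]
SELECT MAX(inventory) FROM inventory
465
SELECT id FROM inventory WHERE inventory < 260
[5]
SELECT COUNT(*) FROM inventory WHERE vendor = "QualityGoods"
1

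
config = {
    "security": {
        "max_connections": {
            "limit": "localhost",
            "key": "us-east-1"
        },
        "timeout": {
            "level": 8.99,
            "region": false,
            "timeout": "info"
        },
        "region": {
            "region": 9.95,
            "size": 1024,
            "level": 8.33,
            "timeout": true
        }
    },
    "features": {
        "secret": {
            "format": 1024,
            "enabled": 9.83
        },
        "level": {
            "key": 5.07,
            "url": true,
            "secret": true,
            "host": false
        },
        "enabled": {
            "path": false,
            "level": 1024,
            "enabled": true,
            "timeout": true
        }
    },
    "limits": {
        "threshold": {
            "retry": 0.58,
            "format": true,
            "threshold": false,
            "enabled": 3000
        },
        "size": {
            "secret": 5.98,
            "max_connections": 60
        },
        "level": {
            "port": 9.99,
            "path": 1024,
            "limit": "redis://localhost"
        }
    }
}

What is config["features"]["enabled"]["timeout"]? True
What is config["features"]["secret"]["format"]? 1024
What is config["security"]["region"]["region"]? 9.95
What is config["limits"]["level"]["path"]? 1024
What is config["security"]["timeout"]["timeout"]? "info"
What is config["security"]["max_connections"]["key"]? "us-east-1"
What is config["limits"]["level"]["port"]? 9.99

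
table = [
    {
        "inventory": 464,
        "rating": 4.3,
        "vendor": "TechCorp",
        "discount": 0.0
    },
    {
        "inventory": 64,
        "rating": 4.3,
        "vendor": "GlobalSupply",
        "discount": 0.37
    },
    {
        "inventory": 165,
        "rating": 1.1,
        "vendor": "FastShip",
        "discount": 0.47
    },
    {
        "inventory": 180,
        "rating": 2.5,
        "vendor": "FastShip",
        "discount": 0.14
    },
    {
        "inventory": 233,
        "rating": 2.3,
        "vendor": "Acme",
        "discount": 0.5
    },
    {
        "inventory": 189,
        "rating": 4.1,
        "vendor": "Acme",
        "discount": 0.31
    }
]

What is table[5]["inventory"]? 189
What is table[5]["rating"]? 4.1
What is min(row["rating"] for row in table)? 1.1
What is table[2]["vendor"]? "FastShip"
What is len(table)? 6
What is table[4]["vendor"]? "Acme"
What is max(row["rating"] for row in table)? 4.3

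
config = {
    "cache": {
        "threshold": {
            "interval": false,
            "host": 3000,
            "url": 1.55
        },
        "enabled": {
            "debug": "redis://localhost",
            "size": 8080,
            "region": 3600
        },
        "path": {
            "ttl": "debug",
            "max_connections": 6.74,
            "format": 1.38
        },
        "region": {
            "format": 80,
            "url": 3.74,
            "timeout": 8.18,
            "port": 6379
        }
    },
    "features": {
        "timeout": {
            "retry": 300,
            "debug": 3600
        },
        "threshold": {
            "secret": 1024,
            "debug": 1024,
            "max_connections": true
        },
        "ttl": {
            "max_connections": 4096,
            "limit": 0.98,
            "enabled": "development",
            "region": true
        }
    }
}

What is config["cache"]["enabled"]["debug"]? "redis://localhost"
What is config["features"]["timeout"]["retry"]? 300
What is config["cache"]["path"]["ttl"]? "debug"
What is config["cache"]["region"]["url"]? 3.74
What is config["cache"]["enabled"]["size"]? 8080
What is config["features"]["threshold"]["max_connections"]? True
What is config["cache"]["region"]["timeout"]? 8.18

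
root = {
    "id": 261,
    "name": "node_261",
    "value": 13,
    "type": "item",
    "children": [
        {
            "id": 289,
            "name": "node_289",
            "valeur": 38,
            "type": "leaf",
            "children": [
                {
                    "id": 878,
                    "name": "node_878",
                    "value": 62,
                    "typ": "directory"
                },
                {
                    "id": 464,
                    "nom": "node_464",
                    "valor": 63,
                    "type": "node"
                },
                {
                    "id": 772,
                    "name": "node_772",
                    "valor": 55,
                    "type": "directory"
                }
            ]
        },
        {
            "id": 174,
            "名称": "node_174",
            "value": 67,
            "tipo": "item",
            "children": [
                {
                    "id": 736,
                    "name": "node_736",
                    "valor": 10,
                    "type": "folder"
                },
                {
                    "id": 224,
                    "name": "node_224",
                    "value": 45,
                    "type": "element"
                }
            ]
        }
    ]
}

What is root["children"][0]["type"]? "leaf"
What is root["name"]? "node_261"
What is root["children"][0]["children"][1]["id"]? 464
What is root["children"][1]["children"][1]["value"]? 45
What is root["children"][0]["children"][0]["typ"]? "directory"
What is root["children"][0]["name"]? "node_289"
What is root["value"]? 13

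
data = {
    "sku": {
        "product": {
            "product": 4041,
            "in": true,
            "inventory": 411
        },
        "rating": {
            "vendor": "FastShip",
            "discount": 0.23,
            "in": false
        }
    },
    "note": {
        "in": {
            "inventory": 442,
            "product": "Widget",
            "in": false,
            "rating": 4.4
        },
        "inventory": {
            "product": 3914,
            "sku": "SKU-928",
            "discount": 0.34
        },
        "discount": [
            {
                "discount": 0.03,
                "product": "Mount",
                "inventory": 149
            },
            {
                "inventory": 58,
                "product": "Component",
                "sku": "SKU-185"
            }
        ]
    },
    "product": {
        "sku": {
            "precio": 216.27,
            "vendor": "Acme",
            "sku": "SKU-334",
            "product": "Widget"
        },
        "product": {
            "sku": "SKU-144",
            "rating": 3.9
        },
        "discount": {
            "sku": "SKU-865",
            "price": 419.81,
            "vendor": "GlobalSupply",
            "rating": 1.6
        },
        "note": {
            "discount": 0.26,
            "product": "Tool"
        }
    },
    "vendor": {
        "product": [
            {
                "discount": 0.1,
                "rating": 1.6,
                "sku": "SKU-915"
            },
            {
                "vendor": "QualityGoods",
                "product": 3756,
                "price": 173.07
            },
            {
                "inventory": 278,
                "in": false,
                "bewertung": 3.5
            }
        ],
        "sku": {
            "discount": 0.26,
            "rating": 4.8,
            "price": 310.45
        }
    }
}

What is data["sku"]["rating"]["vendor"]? "FastShip"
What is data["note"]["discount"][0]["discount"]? 0.03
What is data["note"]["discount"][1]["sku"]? "SKU-185"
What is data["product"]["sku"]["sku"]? "SKU-334"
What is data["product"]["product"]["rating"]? 3.9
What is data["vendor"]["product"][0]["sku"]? "SKU-915"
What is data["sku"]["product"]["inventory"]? 411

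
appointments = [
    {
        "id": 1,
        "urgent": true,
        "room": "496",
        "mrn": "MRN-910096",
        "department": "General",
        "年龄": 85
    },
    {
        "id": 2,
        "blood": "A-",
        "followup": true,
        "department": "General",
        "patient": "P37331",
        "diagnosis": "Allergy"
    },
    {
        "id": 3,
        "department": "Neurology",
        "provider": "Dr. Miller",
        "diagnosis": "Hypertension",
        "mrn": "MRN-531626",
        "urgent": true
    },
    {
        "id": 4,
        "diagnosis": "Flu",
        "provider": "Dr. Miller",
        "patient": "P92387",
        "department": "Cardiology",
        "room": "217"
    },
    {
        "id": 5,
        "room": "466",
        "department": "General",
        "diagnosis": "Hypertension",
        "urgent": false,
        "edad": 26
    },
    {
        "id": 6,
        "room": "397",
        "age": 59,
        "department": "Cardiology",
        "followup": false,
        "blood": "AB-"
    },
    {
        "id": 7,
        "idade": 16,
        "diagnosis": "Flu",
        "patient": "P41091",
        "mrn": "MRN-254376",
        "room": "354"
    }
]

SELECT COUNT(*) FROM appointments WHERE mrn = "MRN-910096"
1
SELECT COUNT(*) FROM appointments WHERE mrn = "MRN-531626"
1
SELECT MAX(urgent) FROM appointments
True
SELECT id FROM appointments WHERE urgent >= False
[1, 3, 5]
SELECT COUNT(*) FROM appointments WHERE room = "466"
1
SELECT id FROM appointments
[1, 2, 3, 4, 5, 6, 7]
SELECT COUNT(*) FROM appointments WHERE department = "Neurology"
1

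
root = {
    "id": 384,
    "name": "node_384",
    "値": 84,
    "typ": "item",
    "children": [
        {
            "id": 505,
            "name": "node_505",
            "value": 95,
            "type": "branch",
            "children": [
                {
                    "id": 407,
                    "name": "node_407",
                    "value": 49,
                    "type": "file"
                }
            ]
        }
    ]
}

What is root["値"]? 84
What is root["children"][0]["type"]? "branch"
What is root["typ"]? "item"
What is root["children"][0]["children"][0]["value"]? 49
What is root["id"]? 384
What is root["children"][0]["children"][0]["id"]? 407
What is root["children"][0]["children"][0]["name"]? "node_407"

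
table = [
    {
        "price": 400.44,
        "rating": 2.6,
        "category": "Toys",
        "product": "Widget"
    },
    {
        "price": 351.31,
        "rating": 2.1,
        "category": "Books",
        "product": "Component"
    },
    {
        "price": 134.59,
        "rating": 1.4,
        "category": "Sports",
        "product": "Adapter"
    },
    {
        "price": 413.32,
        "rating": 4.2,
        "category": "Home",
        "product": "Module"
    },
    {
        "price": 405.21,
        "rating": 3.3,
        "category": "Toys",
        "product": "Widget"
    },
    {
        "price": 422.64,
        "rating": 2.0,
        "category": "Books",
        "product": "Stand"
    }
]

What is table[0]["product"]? "Widget"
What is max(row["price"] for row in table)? 422.64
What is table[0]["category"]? "Toys"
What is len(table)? 6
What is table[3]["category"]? "Home"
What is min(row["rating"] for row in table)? 1.4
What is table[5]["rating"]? 2.0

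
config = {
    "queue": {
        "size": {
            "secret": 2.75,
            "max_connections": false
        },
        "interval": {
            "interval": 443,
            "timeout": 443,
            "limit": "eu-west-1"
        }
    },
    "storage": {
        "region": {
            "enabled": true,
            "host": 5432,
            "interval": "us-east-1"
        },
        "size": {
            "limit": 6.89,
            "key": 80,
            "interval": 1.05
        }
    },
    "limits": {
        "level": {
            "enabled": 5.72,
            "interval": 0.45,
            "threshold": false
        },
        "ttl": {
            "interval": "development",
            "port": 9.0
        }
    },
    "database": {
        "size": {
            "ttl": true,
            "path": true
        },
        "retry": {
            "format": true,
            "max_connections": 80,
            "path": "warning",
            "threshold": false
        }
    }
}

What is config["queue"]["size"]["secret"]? 2.75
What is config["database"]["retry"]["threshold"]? False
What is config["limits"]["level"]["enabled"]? 5.72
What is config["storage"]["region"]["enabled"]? True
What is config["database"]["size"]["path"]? True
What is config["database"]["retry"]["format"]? True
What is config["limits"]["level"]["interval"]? 0.45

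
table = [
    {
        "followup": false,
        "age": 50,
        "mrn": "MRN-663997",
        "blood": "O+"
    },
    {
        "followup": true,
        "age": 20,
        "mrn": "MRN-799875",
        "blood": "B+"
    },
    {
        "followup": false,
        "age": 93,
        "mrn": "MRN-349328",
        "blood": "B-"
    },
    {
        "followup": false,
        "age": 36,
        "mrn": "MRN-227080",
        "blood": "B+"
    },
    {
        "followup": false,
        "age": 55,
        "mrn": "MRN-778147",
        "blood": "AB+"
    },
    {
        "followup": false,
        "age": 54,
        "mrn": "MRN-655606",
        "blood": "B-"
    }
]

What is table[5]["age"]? 54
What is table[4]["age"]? 55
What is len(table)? 6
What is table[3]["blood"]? "B+"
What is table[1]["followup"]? True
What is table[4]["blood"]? "AB+"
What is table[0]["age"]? 50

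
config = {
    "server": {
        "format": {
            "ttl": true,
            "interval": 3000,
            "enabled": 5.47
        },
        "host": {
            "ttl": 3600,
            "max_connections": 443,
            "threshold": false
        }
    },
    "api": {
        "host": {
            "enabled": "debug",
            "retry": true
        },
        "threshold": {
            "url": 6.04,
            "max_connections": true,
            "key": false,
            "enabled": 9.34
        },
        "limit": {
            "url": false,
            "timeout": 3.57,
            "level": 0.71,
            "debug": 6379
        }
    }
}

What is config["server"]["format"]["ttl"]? True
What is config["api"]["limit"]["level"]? 0.71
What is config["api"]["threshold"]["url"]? 6.04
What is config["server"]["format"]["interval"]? 3000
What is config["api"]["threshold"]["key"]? False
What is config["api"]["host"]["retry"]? True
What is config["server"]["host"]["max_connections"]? 443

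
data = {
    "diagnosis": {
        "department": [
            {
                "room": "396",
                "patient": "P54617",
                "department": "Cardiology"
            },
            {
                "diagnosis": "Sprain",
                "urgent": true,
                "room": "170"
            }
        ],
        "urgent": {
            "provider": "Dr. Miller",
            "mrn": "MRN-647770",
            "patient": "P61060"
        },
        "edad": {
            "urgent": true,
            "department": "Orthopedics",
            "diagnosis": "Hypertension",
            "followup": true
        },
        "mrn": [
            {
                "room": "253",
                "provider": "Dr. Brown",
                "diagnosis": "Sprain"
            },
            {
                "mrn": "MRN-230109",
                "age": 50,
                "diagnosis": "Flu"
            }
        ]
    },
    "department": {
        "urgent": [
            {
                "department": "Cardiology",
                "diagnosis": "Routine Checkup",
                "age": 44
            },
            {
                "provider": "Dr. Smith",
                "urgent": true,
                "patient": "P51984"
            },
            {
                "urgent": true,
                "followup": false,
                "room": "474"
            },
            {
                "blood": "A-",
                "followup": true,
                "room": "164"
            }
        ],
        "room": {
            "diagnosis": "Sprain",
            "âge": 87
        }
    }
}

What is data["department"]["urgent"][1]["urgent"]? True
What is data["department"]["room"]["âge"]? 87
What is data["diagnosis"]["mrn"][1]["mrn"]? "MRN-230109"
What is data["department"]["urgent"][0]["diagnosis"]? "Routine Checkup"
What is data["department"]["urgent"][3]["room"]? "164"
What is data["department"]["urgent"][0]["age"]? 44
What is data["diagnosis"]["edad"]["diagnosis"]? "Hypertension"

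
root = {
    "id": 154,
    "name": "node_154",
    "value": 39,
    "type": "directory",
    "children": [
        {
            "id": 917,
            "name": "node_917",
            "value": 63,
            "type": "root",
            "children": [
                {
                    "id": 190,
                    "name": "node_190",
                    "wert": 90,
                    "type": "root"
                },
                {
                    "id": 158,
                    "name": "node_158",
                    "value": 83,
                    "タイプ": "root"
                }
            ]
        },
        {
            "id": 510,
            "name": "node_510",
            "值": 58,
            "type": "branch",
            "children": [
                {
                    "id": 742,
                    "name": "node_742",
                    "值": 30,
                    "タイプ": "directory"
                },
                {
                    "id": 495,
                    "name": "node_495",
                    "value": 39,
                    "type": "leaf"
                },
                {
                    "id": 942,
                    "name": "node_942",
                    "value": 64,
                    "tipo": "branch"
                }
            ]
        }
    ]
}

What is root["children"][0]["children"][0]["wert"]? 90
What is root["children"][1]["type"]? "branch"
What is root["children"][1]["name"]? "node_510"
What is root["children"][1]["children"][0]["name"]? "node_742"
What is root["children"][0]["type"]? "root"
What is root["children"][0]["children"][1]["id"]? 158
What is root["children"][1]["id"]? 510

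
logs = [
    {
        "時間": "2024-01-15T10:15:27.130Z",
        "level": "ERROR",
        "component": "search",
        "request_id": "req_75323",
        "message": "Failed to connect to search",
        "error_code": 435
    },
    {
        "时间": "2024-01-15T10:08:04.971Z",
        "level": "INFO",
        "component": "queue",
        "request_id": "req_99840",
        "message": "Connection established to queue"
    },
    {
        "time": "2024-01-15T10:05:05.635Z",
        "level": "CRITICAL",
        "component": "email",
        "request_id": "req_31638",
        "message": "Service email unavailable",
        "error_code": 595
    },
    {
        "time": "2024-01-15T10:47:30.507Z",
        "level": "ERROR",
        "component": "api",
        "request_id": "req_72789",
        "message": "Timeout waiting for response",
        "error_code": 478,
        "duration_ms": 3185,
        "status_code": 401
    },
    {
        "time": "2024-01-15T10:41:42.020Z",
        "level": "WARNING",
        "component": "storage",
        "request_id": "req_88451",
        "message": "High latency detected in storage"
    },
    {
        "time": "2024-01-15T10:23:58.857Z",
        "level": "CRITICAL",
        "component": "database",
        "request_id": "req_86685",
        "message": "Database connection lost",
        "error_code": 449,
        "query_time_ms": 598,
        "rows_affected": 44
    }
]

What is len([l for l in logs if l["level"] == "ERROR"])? 2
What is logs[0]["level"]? "ERROR"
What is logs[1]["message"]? "Connection established to queue"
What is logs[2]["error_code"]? 595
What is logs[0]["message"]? "Failed to connect to search"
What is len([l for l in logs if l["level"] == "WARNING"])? 1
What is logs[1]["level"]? "INFO"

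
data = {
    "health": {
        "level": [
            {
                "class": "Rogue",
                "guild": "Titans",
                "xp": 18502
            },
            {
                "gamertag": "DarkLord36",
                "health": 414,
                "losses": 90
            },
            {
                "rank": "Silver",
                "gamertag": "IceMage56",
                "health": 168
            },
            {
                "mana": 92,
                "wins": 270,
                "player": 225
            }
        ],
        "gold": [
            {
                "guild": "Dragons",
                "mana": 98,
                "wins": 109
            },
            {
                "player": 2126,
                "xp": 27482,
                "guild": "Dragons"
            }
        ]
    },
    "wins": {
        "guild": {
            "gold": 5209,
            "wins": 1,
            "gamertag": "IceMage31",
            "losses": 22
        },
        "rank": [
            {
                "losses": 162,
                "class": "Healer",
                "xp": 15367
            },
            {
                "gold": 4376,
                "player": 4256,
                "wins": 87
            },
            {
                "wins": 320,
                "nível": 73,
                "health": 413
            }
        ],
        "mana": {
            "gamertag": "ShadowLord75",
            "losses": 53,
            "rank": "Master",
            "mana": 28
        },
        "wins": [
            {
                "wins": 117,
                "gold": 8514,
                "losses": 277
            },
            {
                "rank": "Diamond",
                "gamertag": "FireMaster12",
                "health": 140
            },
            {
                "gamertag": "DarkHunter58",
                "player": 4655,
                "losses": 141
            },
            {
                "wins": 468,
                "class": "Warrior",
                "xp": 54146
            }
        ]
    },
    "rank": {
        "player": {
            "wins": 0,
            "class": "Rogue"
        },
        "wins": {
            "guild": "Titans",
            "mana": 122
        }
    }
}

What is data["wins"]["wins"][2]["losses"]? 141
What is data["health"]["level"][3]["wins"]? 270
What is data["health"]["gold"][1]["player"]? 2126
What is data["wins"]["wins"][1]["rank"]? "Diamond"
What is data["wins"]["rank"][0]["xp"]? 15367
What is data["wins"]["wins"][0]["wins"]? 117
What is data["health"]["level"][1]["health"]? 414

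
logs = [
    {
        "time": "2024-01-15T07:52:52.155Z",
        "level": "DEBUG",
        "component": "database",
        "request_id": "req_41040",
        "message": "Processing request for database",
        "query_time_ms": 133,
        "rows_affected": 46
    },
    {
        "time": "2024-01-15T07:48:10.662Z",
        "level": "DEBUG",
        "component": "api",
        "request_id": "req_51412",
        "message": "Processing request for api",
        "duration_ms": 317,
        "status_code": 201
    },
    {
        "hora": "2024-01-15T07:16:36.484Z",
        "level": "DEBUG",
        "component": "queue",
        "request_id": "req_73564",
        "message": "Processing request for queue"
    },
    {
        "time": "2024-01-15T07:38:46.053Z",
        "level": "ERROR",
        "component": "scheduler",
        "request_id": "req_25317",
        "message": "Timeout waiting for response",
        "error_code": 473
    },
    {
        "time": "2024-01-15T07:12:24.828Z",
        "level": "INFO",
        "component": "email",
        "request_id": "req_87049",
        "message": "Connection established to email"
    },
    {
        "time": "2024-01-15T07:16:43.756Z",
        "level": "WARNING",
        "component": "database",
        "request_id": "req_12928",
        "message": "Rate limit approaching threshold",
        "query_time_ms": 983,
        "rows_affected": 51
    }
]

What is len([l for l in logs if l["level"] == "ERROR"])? 1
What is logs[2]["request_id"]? "req_73564"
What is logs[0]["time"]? "2024-01-15T07:52:52.155Z"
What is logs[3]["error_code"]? 473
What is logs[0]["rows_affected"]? 46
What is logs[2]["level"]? "DEBUG"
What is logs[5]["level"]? "WARNING"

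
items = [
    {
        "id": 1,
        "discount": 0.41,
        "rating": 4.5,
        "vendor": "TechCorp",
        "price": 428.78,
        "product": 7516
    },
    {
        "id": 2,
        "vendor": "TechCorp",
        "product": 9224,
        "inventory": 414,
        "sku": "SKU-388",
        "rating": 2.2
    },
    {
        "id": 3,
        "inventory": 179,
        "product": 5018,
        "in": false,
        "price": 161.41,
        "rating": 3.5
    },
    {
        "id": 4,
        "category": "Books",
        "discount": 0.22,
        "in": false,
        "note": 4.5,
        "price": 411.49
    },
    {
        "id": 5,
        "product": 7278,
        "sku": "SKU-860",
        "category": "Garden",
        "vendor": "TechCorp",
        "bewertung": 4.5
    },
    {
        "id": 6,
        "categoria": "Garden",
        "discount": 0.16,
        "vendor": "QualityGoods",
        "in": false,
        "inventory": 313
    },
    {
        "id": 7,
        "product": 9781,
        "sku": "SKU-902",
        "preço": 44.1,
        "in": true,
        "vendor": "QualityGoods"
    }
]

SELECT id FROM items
[1, 2, 3, 4, 5, 6, 7]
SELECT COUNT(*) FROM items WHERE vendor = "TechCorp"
3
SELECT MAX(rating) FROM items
4.5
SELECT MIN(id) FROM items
1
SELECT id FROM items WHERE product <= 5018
[3]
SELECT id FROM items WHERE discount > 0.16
[1, 4]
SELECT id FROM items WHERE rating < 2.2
[]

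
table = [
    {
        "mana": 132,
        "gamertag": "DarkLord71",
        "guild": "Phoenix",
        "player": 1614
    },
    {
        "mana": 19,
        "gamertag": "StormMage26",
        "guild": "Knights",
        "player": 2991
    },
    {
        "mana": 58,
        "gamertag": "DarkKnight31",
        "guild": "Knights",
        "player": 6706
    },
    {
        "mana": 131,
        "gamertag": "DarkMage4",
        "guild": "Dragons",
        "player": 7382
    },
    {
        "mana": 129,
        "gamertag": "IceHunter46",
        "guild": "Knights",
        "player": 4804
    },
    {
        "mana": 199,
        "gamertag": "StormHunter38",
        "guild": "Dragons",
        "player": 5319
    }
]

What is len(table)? 6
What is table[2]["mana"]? 58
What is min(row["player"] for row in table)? 1614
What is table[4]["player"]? 4804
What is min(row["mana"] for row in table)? 19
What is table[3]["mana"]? 131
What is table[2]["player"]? 6706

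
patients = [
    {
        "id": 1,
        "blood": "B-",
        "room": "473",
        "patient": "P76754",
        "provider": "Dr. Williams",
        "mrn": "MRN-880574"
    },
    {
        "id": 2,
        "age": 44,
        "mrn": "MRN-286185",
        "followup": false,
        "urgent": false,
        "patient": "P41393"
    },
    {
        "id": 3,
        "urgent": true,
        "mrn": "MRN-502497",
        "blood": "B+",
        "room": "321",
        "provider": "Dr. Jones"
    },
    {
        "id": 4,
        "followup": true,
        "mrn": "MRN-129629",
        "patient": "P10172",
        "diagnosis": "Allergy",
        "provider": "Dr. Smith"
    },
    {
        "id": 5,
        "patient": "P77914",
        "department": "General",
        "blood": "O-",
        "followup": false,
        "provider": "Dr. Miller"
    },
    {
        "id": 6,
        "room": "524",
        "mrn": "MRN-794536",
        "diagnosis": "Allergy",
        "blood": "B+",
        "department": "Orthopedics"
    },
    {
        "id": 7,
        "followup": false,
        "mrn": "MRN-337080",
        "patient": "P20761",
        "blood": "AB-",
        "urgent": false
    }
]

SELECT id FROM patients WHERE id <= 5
[1, 2, 3, 4, 5]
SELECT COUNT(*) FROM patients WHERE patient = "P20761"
1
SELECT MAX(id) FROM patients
7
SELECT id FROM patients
[1, 2, 3, 4, 5, 6, 7]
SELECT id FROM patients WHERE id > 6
[7]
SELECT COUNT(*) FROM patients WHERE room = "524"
1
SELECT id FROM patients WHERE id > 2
[3, 4, 5, 6, 7]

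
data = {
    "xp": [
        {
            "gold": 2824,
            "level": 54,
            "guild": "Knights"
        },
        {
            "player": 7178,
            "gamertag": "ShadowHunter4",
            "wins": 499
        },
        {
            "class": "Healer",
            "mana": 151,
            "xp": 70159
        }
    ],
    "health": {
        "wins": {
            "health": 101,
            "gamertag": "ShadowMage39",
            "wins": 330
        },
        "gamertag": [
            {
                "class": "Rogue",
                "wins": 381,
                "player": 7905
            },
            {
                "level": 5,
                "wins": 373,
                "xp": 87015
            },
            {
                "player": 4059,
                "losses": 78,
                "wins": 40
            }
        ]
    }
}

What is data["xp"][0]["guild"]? "Knights"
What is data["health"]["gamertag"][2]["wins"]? 40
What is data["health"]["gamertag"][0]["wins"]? 381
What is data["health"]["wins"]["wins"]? 330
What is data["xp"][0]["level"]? 54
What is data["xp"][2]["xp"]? 70159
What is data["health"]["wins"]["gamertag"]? "ShadowMage39"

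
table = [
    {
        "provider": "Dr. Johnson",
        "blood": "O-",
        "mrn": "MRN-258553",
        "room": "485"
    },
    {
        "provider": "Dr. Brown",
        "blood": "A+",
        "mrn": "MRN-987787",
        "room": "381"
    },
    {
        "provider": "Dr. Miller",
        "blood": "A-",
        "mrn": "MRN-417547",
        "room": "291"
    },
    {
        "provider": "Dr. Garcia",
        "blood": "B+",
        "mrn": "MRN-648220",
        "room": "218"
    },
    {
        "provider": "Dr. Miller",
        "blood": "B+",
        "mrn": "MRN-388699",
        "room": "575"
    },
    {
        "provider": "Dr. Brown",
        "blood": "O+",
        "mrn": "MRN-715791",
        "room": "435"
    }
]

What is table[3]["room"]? "218"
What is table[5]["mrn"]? "MRN-715791"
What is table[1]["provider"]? "Dr. Brown"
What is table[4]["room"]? "575"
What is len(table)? 6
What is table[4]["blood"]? "B+"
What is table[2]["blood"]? "A-"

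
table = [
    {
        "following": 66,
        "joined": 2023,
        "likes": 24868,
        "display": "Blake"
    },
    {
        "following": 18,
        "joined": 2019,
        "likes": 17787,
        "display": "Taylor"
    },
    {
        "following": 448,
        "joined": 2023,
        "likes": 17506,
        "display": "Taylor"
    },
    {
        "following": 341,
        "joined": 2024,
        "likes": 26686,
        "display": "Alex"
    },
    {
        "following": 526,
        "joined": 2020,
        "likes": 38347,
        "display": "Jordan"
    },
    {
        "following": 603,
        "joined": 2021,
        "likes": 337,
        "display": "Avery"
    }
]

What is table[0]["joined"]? 2023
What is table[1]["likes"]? 17787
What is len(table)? 6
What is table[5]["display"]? "Avery"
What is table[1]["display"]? "Taylor"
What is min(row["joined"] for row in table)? 2019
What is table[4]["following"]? 526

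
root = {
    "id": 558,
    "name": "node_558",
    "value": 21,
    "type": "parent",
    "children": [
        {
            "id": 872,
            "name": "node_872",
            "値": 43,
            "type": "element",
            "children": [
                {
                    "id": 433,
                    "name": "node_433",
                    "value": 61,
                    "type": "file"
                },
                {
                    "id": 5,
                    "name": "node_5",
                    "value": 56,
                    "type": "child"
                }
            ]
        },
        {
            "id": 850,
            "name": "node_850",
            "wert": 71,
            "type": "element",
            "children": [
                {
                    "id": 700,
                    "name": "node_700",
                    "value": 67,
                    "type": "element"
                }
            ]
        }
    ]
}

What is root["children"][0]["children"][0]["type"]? "file"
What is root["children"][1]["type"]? "element"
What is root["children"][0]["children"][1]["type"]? "child"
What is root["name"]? "node_558"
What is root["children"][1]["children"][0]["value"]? 67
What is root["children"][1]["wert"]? 71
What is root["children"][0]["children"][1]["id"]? 5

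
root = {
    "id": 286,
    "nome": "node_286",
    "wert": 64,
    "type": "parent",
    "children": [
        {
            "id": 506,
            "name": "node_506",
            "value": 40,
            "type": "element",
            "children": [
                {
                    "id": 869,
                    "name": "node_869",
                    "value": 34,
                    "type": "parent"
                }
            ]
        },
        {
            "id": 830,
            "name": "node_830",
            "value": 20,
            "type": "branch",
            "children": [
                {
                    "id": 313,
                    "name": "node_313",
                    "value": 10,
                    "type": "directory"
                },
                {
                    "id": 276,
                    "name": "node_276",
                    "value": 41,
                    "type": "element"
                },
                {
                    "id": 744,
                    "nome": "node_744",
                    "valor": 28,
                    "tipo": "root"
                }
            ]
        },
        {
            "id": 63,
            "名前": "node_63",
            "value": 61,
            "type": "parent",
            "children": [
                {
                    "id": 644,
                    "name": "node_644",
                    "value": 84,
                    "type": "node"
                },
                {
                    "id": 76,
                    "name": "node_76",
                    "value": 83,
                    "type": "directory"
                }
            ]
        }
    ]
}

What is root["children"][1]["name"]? "node_830"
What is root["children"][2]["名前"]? "node_63"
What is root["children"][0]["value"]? 40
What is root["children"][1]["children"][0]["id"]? 313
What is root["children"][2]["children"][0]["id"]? 644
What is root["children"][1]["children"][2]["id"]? 744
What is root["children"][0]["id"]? 506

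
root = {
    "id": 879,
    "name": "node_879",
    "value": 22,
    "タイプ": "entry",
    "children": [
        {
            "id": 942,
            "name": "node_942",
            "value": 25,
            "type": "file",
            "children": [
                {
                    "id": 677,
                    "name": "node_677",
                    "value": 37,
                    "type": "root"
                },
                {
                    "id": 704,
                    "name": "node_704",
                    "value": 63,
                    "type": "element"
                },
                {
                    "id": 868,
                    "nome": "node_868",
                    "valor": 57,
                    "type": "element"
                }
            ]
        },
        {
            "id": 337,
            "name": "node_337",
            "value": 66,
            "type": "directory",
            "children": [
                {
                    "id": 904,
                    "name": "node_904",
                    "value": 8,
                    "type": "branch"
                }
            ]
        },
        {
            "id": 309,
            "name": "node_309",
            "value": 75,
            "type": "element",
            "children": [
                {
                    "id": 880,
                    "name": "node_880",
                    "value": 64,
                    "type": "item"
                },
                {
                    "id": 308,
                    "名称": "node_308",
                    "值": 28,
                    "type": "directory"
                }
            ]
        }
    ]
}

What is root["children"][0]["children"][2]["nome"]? "node_868"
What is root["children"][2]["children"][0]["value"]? 64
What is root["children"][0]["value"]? 25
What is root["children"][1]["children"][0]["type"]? "branch"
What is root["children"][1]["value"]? 66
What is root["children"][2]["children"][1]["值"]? 28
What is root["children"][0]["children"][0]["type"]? "root"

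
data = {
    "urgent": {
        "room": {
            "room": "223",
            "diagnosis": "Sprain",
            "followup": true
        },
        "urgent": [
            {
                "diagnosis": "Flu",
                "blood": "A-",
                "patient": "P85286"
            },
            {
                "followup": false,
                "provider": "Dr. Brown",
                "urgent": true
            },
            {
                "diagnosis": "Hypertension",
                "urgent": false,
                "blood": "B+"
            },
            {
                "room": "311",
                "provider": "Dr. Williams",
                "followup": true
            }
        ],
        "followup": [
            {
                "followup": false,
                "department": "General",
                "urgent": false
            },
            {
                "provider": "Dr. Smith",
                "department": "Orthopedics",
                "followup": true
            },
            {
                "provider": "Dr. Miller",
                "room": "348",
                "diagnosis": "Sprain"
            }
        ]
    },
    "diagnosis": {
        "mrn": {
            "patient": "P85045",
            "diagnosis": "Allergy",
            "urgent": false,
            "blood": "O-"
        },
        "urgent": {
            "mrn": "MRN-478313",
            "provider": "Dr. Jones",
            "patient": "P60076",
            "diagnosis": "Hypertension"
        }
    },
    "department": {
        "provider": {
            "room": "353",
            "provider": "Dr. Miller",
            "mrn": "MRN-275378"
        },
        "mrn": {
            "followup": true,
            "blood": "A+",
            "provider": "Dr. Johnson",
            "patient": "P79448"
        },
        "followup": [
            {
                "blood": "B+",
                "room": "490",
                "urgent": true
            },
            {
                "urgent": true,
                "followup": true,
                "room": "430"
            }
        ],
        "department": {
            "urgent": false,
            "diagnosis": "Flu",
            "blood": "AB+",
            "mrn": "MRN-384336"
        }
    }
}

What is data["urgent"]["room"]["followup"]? True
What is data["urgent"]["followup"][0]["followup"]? False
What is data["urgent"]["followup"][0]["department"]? "General"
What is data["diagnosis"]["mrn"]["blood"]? "O-"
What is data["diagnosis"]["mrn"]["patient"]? "P85045"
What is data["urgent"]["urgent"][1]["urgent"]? True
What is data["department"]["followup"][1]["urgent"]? True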